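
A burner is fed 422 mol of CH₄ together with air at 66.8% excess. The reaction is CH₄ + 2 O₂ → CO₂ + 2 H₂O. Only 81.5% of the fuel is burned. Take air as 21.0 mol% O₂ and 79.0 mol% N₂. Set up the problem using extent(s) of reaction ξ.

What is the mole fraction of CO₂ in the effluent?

0.0483

Stoichiometric O₂ = 2 × 422 = 844 mol; O₂ fed = 844 × 1.668 = 1408 mol.
N₂ fed = 1408 × 79/21 = 5296 mol.
Fuel reacted = 0.815 × 422 → ξ = 343.9 mol.
Outlet (n = n₀ + ν ξ):
  CH₄: 422 − 1(343.9) = 78.07
  O₂: 1408 − 2(343.9) = 719.9
  N₂: 5296 (inert)
  CO₂: 0 + 1(343.9) = 343.9
  H₂O: 0 + 2(343.9) = 687.9
Total out = 7126 mol; y_CO₂ = 343.9 / 7126 = 0.04827.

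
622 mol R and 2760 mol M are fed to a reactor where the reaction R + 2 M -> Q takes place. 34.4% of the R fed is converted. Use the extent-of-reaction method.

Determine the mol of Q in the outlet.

214 mol

R reacted = 0.344 × 622 = 214 mol; ν_R = −1, so ξ = 214/1 = 214 mol.
Outlet amounts (n = n₀ + ν ξ):
  R: 622 − 1(214) = 408
  M: 2760 − 2(214) = 2332
  Q: 0 + 1(214) = 214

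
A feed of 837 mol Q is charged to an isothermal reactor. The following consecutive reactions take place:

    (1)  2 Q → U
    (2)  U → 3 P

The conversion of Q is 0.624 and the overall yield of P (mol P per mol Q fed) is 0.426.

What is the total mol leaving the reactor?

Conversion of Q: Q consumed = 2ξ₁ = 0.624 × 837 → ξ₁ = 261.1 mol.
Yield of P: 3ξ₂ / 837 = 0.426 → ξ₂ = 118.9 mol.
Outlet amounts (n = n₀ + Σ ν·ξ):
  Q: 837 − 2(261.1) = 314.7
  U: 0 + 1(261.1) − 1(118.9) = 142.3
  P: 0 + 3(118.9) = 356.6
Total out = 314.7 + 142.3 + 356.6 = 813.6 mol.

814 mol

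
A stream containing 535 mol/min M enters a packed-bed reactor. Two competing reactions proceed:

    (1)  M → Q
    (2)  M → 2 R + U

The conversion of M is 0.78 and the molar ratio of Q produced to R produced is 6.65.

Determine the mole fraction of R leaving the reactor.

0.0984

Conversion of M: M consumed = 0.78 × 535 = 417.3 mol/min = 1ξ₁ + 1ξ₂.
Selectivity: 1ξ₁ / (2ξ₂) = 6.65 → ξ₁ = 13.3 ξ₂.
Substitute: (1·13.3 + 1) ξ₂ = 417.3 → ξ₂ = 29.18 mol/min, ξ₁ = 388.1 mol/min.
Outlet amounts (n = n₀ + Σ ν·ξ):
  M: 535 − 1(388.1) − 1(29.18) = 117.7
  Q: 0 + 1(388.1) = 388.1
  R: 0 + 2(29.18) = 58.36
  U: 0 + 1(29.18) = 29.18
Total out = 593.4 mol/min; y_R = 58.36 / 593.4 = 0.09836.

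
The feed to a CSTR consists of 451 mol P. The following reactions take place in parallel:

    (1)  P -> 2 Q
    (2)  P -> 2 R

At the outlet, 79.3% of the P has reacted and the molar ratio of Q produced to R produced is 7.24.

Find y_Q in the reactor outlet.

0.777

Conversion of P: P consumed = 0.793 × 451 = 357.6 mol = 1ξ₁ + 1ξ₂.
Selectivity: 2ξ₁ / (2ξ₂) = 7.24 → ξ₁ = 7.24 ξ₂.
Substitute: (1·7.24 + 1) ξ₂ = 357.6 → ξ₂ = 43.4 mol, ξ₁ = 314.2 mol.
Outlet amounts (n = n₀ + Σ ν·ξ):
  P: 451 − 1(314.2) − 1(43.4) = 93.36
  Q: 0 + 2(314.2) = 628.5
  R: 0 + 2(43.4) = 86.81
Total out = 808.6 mol; y_Q = 628.5 / 808.6 = 0.7772.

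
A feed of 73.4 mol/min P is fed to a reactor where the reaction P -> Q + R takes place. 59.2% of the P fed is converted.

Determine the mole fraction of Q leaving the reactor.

P reacted = 0.592 × 73.4 = 43.45 mol/min; ν_P = −1, so ξ = 43.45/1 = 43.45 mol/min.
Outlet amounts (n = n₀ + ν ξ):
  P: 73.4 − 1(43.45) = 29.95
  Q: 0 + 1(43.45) = 43.45
  R: 0 + 1(43.45) = 43.45
Total out = 116.9 mol/min; y_Q = 43.45 / 116.9 = 0.3719.

0.372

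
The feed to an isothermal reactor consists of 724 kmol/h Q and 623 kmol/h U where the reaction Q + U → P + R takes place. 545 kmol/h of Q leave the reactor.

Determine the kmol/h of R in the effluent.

179 kmol/h

For Q: n = n₀ − 1ξ → 545 = 724 − 1ξ, giving ξ = 179 kmol/h.
Outlet amounts (n = n₀ + ν ξ):
  Q: 724 − 1(179) = 545
  U: 623 − 1(179) = 444
  P: 0 + 1(179) = 179
  R: 0 + 1(179) = 179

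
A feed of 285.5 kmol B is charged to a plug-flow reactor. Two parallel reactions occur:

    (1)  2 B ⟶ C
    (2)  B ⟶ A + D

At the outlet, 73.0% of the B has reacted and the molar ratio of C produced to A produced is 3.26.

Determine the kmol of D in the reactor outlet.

27.7 kmol

Conversion of B: B consumed = 0.73 × 285.5 = 208.4 kmol = 2ξ₁ + 1ξ₂.
Selectivity: 1ξ₁ / (1ξ₂) = 3.26 → ξ₁ = 3.26 ξ₂.
Substitute: (2·3.26 + 1) ξ₂ = 208.4 → ξ₂ = 27.71 kmol, ξ₁ = 90.35 kmol.
Outlet amounts (n = n₀ + Σ ν·ξ):
  B: 285.5 − 2(90.35) − 1(27.71) = 77.09
  C: 0 + 1(90.35) = 90.35
  A: 0 + 1(27.71) = 27.71
  D: 0 + 1(27.71) = 27.71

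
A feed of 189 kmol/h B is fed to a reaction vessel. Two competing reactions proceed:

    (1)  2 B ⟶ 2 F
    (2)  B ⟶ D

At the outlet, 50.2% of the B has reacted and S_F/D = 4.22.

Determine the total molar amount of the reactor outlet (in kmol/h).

Conversion of B: B consumed = 0.502 × 189 = 94.88 kmol/h = 2ξ₁ + 1ξ₂.
Selectivity: 2ξ₁ / (1ξ₂) = 4.22 → ξ₁ = 2.11 ξ₂.
Substitute: (2·2.11 + 1) ξ₂ = 94.88 → ξ₂ = 18.18 kmol/h, ξ₁ = 38.35 kmol/h.
Outlet amounts (n = n₀ + Σ ν·ξ):
  B: 189 − 2(38.35) − 1(18.18) = 94.12
  F: 0 + 2(38.35) = 76.7
  D: 0 + 1(18.18) = 18.18
Total out = 94.12 + 76.7 + 18.18 = 189 kmol/h.

189 kmol/h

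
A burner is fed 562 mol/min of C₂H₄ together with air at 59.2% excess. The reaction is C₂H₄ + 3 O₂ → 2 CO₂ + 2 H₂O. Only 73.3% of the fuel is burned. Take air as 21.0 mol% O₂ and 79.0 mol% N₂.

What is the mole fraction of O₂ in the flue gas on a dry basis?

Stoichiometric O₂ = 3 × 562 = 1686 mol/min; O₂ fed = 1686 × 1.592 = 2684 mol/min.
N₂ fed = 2684 × 79/21 = 10100 mol/min.
Fuel reacted = 0.733 × 562 → ξ = 411.9 mol/min.
Outlet (n = n₀ + ν ξ):
  C₂H₄: 562 − 1(411.9) = 150.1
  O₂: 2684 − 3(411.9) = 1448
  N₂: 10100 (inert)
  CO₂: 0 + 2(411.9) = 823.9
  H₂O: 0 + 2(411.9) = 823.9
Dry total = 12520 mol/min; y_O₂ (dry) = 1448 / 12520 = 0.1157.

0.116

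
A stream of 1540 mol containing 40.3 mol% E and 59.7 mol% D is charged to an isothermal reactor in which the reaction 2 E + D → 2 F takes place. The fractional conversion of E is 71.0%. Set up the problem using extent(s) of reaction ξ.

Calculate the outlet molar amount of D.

E reacted = 0.71 × 620.6 = 440.6 mol; ν_E = −2, so ξ = 440.6/2 = 220.3 mol.
Outlet amounts (n = n₀ + ν ξ):
  E: 620.6 − 2(220.3) = 180
  D: 919.4 − 1(220.3) = 699.1
  F: 0 + 2(220.3) = 440.6

699 mol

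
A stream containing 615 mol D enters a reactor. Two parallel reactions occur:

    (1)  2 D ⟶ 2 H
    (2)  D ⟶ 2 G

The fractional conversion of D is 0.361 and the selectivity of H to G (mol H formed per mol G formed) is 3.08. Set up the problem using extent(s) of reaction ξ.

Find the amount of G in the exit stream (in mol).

62 mol

Conversion of D: D consumed = 0.361 × 615 = 222 mol = 2ξ₁ + 1ξ₂.
Selectivity: 2ξ₁ / (2ξ₂) = 3.08 → ξ₁ = 3.08 ξ₂.
Substitute: (2·3.08 + 1) ξ₂ = 222 → ξ₂ = 31.01 mol, ξ₁ = 95.5 mol.
Outlet amounts (n = n₀ + Σ ν·ξ):
  D: 615 − 2(95.5) − 1(31.01) = 393
  H: 0 + 2(95.5) = 191
  G: 0 + 2(31.01) = 62.02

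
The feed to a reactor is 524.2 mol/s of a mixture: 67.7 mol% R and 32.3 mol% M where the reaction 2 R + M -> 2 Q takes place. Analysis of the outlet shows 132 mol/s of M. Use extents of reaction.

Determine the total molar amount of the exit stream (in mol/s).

487 mol/s

For M: n = n₀ − 1ξ → 132 = 169.3 − 1ξ, giving ξ = 37.32 mol/s.
Outlet amounts (n = n₀ + ν ξ):
  R: 354.9 − 2(37.32) = 280.3
  M: 169.3 − 1(37.32) = 132
  Q: 0 + 2(37.32) = 74.63
Total out = 280.3 + 132 + 74.63 = 486.9 mol/s.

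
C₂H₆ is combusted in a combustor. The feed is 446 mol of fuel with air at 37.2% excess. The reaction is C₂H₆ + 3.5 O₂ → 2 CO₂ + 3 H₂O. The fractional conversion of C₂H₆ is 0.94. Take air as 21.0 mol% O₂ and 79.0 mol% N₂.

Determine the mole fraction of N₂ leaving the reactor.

Stoichiometric O₂ = 3.5 × 446 = 1561 mol; O₂ fed = 1561 × 1.372 = 2142 mol.
N₂ fed = 2142 × 79/21 = 8057 mol.
Fuel reacted = 0.94 × 446 → ξ = 419.2 mol.
Outlet (n = n₀ + ν ξ):
  C₂H₆: 446 − 1(419.2) = 26.76
  O₂: 2142 − 3.5(419.2) = 674.4
  N₂: 8057 (inert)
  CO₂: 0 + 2(419.2) = 838.5
  H₂O: 0 + 3(419.2) = 1258
Total out = 10850 mol; y_N₂ = 8057 / 10850 = 0.7423.

0.742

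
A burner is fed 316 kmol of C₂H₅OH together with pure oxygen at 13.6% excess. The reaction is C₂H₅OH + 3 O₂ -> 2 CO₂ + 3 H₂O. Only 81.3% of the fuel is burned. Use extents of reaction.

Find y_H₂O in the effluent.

Stoichiometric O₂ = 3 × 316 = 948 kmol; O₂ fed = 948 × 1.136 = 1077 kmol.
Fuel reacted = 0.813 × 316 → ξ = 256.9 kmol.
Outlet (n = n₀ + ν ξ):
  C₂H₅OH: 316 − 1(256.9) = 59.09
  O₂: 1077 − 3(256.9) = 306.2
  CO₂: 0 + 2(256.9) = 513.8
  H₂O: 0 + 3(256.9) = 770.7
Total out = 1650 kmol; y_H₂O = 770.7 / 1650 = 0.4672.

0.467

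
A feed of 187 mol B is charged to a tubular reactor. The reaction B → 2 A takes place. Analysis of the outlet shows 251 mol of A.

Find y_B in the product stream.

0.197

For A: n = n₀ + 2ξ → 251 = 0 + 2ξ, giving ξ = 125.5 mol.
Outlet amounts (n = n₀ + ν ξ):
  B: 187 − 1(125.5) = 61.5
  A: 0 + 2(125.5) = 251
Total out = 312.5 mol; y_B = 61.5 / 312.5 = 0.1968.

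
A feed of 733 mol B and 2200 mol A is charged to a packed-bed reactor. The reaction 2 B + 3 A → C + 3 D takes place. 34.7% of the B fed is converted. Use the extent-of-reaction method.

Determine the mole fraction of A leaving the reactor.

0.648

B reacted = 0.347 × 733 = 254.4 mol; ν_B = −2, so ξ = 254.4/2 = 127.2 mol.
Outlet amounts (n = n₀ + ν ξ):
  B: 733 − 2(127.2) = 478.6
  A: 2200 − 3(127.2) = 1818
  C: 0 + 1(127.2) = 127.2
  D: 0 + 3(127.2) = 381.5
Total out = 2806 mol; y_A = 1818 / 2806 = 0.6481.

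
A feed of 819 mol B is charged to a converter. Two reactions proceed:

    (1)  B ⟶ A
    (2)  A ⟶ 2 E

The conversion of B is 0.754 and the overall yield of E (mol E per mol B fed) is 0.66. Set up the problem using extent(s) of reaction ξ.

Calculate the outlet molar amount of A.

347 mol

Conversion of B: B consumed = 1ξ₁ = 0.754 × 819 → ξ₁ = 617.5 mol.
Yield of E: 2ξ₂ / 819 = 0.66 → ξ₂ = 270.3 mol.
Outlet amounts (n = n₀ + Σ ν·ξ):
  B: 819 − 1(617.5) = 201.5
  A: 0 + 1(617.5) − 1(270.3) = 347.3
  E: 0 + 2(270.3) = 540.5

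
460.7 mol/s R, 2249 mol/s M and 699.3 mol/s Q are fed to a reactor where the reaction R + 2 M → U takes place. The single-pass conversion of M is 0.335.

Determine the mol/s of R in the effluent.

84 mol/s

M reacted = 0.335 × 2249 = 753.4 mol/s; ν_M = −2, so ξ = 753.4/2 = 376.7 mol/s.
Outlet amounts (n = n₀ + ν ξ):
  R: 460.7 − 1(376.7) = 83.99
  M: 2249 − 2(376.7) = 1496
  U: 0 + 1(376.7) = 376.7
  Q: 699.3 (inert)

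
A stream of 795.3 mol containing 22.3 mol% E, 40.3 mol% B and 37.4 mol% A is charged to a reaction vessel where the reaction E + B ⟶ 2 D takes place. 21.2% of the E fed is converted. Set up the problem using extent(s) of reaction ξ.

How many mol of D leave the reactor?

E reacted = 0.212 × 177.4 = 37.6 mol; ν_E = −1, so ξ = 37.6/1 = 37.6 mol.
Outlet amounts (n = n₀ + ν ξ):
  E: 177.4 − 1(37.6) = 139.8
  B: 320.5 − 1(37.6) = 282.9
  D: 0 + 2(37.6) = 75.2
  A: 297.4 (inert)

75.2 mol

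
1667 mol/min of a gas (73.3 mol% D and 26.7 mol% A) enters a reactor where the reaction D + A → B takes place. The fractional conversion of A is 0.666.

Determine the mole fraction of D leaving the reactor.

A reacted = 0.666 × 445.1 = 296.4 mol/min; ν_A = −1, so ξ = 296.4/1 = 296.4 mol/min.
Outlet amounts (n = n₀ + ν ξ):
  D: 1222 − 1(296.4) = 925.5
  A: 445.1 − 1(296.4) = 148.7
  B: 0 + 1(296.4) = 296.4
Total out = 1371 mol/min; y_D = 925.5 / 1371 = 0.6753.

0.675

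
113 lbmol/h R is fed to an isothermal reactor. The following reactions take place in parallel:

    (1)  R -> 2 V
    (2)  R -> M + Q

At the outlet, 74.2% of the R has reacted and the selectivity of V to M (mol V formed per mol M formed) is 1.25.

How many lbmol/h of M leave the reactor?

51.6 lbmol/h

Conversion of R: R consumed = 0.742 × 113 = 83.85 lbmol/h = 1ξ₁ + 1ξ₂.
Selectivity: 2ξ₁ / (1ξ₂) = 1.25 → ξ₁ = 0.625 ξ₂.
Substitute: (1·0.625 + 1) ξ₂ = 83.85 → ξ₂ = 51.6 lbmol/h, ξ₁ = 32.25 lbmol/h.
Outlet amounts (n = n₀ + Σ ν·ξ):
  R: 113 − 1(32.25) − 1(51.6) = 29.15
  V: 0 + 2(32.25) = 64.5
  M: 0 + 1(51.6) = 51.6
  Q: 0 + 1(51.6) = 51.6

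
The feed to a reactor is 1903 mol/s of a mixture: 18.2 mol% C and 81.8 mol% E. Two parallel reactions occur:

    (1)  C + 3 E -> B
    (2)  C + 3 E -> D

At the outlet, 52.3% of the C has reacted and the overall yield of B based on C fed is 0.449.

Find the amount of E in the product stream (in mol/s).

1010 mol/s

Yield of B: 1ξ₁ / 346.3 = 0.449 → ξ₁ = 155.5 mol/s.
Conversion of C: 1ξ₁ + 1ξ₂ = 0.523 × 346.3 = 181.1 → ξ₂ = 25.63 mol/s.
Outlet amounts (n = n₀ + Σ ν·ξ):
  C: 346.3 − 1(155.5) − 1(25.63) = 165.2
  E: 1557 − 3(155.5) − 3(25.63) = 1013
  B: 0 + 1(155.5) = 155.5
  D: 0 + 1(25.63) = 25.63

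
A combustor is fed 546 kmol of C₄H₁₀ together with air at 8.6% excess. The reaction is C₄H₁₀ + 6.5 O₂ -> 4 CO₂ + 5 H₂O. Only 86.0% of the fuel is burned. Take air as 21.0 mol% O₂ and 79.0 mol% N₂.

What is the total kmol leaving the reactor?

19600 kmol

Stoichiometric O₂ = 6.5 × 546 = 3549 kmol; O₂ fed = 3549 × 1.086 = 3854 kmol.
N₂ fed = 3854 × 79/21 = 14500 kmol.
Fuel reacted = 0.86 × 546 → ξ = 469.6 kmol.
Outlet (n = n₀ + ν ξ):
  C₄H₁₀: 546 − 1(469.6) = 76.44
  O₂: 3854 − 6.5(469.6) = 802.1
  N₂: 14500 (inert)
  CO₂: 0 + 4(469.6) = 1878
  H₂O: 0 + 5(469.6) = 2348
Total out = 76.44 + 802.1 + 14500 + 1878 + 2348 = 19600 kmol.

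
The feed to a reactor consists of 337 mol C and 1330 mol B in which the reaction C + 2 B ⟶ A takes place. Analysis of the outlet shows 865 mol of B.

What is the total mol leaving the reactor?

1200 mol

For B: n = n₀ − 2ξ → 865 = 1330 − 2ξ, giving ξ = 232.5 mol.
Outlet amounts (n = n₀ + ν ξ):
  C: 337 − 1(232.5) = 104.5
  B: 1330 − 2(232.5) = 865
  A: 0 + 1(232.5) = 232.5
Total out = 104.5 + 865 + 232.5 = 1202 mol.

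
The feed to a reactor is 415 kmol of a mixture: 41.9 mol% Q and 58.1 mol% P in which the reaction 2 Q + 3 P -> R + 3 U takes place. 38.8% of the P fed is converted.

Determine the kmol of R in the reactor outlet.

31.2 kmol

P reacted = 0.388 × 241.1 = 93.55 kmol; ν_P = −3, so ξ = 93.55/3 = 31.18 kmol.
Outlet amounts (n = n₀ + ν ξ):
  Q: 173.9 − 2(31.18) = 111.5
  P: 241.1 − 3(31.18) = 147.6
  R: 0 + 1(31.18) = 31.18
  U: 0 + 3(31.18) = 93.55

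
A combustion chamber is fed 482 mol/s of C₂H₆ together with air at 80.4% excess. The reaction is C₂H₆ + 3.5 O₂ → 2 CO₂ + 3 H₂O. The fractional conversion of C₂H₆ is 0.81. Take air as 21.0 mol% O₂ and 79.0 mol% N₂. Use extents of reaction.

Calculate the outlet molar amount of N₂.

11400 mol/s

Stoichiometric O₂ = 3.5 × 482 = 1687 mol/s; O₂ fed = 1687 × 1.804 = 3043 mol/s.
N₂ fed = 3043 × 79/21 = 11450 mol/s.
Fuel reacted = 0.81 × 482 → ξ = 390.4 mol/s.
Outlet (n = n₀ + ν ξ):
  C₂H₆: 482 − 1(390.4) = 91.58
  O₂: 3043 − 3.5(390.4) = 1677
  N₂: 11450 (inert)
  CO₂: 0 + 2(390.4) = 780.8
  H₂O: 0 + 3(390.4) = 1171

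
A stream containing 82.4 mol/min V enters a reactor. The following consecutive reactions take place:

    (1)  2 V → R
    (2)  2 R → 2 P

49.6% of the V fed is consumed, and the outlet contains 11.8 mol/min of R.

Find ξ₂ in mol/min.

Conversion of V: V consumed = 2ξ₁ = 0.496 × 82.4 → ξ₁ = 20.44 mol/min.
R balance: n_R = 0 + 1ξ₁ − 2ξ₂ = 11.8 → ξ₂ = (1·20.44 − 11.8)/2 = 4.318 mol/min.
Outlet amounts (n = n₀ + Σ ν·ξ):
  V: 82.4 − 2(20.44) = 41.53
  R: 0 + 1(20.44) − 2(4.318) = 11.8
  P: 0 + 2(4.318) = 8.635

ξ₂ = 4.32 mol/min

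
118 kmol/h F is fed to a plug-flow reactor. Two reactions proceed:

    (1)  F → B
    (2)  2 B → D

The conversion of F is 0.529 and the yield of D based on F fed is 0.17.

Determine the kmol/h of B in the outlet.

Conversion of F: F consumed = 1ξ₁ = 0.529 × 118 → ξ₁ = 62.42 kmol/h.
Yield of D: 1ξ₂ / 118 = 0.17 → ξ₂ = 20.06 kmol/h.
Outlet amounts (n = n₀ + Σ ν·ξ):
  F: 118 − 1(62.42) = 55.58
  B: 0 + 1(62.42) − 2(20.06) = 22.3
  D: 0 + 1(20.06) = 20.06

22.3 kmol/h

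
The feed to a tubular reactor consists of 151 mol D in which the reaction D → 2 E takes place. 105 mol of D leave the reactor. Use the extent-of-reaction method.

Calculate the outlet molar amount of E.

92 mol

For D: n = n₀ − 1ξ → 105 = 151 − 1ξ, giving ξ = 46 mol.
Outlet amounts (n = n₀ + ν ξ):
  D: 151 − 1(46) = 105
  E: 0 + 2(46) = 92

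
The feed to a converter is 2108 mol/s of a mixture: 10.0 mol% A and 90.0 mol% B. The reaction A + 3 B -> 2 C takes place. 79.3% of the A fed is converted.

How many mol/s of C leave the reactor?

A reacted = 0.793 × 210.8 = 167.2 mol/s; ν_A = −1, so ξ = 167.2/1 = 167.2 mol/s.
Outlet amounts (n = n₀ + ν ξ):
  A: 210.8 − 1(167.2) = 43.64
  B: 1897 − 3(167.2) = 1396
  C: 0 + 2(167.2) = 334.3

334 mol/s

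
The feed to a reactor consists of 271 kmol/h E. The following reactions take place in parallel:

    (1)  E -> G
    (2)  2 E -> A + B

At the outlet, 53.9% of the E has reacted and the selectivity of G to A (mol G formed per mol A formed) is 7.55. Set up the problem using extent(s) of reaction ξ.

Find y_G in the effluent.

0.426

Conversion of E: E consumed = 0.539 × 271 = 146.1 kmol/h = 1ξ₁ + 2ξ₂.
Selectivity: 1ξ₁ / (1ξ₂) = 7.55 → ξ₁ = 7.55 ξ₂.
Substitute: (1·7.55 + 2) ξ₂ = 146.1 → ξ₂ = 15.3 kmol/h, ξ₁ = 115.5 kmol/h.
Outlet amounts (n = n₀ + Σ ν·ξ):
  E: 271 − 1(115.5) − 2(15.3) = 124.9
  G: 0 + 1(115.5) = 115.5
  A: 0 + 1(15.3) = 15.3
  B: 0 + 1(15.3) = 15.3
Total out = 271 kmol/h; y_G = 115.5 / 271 = 0.4261.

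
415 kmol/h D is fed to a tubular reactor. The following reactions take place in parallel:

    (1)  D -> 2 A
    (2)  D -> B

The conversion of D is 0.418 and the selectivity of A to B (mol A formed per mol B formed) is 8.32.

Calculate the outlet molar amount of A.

280 kmol/h

Conversion of D: D consumed = 0.418 × 415 = 173.5 kmol/h = 1ξ₁ + 1ξ₂.
Selectivity: 2ξ₁ / (1ξ₂) = 8.32 → ξ₁ = 4.16 ξ₂.
Substitute: (1·4.16 + 1) ξ₂ = 173.5 → ξ₂ = 33.62 kmol/h, ξ₁ = 139.9 kmol/h.
Outlet amounts (n = n₀ + Σ ν·ξ):
  D: 415 − 1(139.9) − 1(33.62) = 241.5
  A: 0 + 2(139.9) = 279.7
  B: 0 + 1(33.62) = 33.62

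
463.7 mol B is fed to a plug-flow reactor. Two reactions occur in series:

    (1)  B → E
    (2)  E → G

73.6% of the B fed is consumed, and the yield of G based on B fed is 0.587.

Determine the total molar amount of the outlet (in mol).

Conversion of B: B consumed = 1ξ₁ = 0.736 × 463.7 → ξ₁ = 341.3 mol.
Yield of G: 1ξ₂ / 463.7 = 0.587 → ξ₂ = 272.2 mol.
Outlet amounts (n = n₀ + Σ ν·ξ):
  B: 463.7 − 1(341.3) = 122.4
  E: 0 + 1(341.3) − 1(272.2) = 69.09
  G: 0 + 1(272.2) = 272.2
Total out = 122.4 + 69.09 + 272.2 = 463.7 mol.

464 mol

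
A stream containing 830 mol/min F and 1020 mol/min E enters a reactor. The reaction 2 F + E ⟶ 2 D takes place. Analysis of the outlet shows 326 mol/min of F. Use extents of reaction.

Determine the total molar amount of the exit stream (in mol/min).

1600 mol/min

For F: n = n₀ − 2ξ → 326 = 830 − 2ξ, giving ξ = 252 mol/min.
Outlet amounts (n = n₀ + ν ξ):
  F: 830 − 2(252) = 326
  E: 1020 − 1(252) = 768
  D: 0 + 2(252) = 504
Total out = 326 + 768 + 504 = 1598 mol/min.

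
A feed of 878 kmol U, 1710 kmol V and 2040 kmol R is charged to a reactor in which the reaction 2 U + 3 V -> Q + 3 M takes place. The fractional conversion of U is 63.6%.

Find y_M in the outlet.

U reacted = 0.636 × 878 = 558.4 kmol; ν_U = −2, so ξ = 558.4/2 = 279.2 kmol.
Outlet amounts (n = n₀ + ν ξ):
  U: 878 − 2(279.2) = 319.6
  V: 1710 − 3(279.2) = 872.4
  Q: 0 + 1(279.2) = 279.2
  M: 0 + 3(279.2) = 837.6
  R: 2040 (inert)
Total out = 4349 kmol; y_M = 837.6 / 4349 = 0.1926.

0.193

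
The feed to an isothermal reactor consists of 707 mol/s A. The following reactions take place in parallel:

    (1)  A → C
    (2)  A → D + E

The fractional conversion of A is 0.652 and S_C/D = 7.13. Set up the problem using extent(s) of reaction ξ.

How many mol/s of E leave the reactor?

56.7 mol/s

Conversion of A: A consumed = 0.652 × 707 = 461 mol/s = 1ξ₁ + 1ξ₂.
Selectivity: 1ξ₁ / (1ξ₂) = 7.13 → ξ₁ = 7.13 ξ₂.
Substitute: (1·7.13 + 1) ξ₂ = 461 → ξ₂ = 56.7 mol/s, ξ₁ = 404.3 mol/s.
Outlet amounts (n = n₀ + Σ ν·ξ):
  A: 707 − 1(404.3) − 1(56.7) = 246
  C: 0 + 1(404.3) = 404.3
  D: 0 + 1(56.7) = 56.7
  E: 0 + 1(56.7) = 56.7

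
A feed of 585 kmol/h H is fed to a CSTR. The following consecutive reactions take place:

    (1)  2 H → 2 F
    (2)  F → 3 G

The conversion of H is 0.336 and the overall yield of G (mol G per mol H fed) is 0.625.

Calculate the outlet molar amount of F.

Conversion of H: H consumed = 2ξ₁ = 0.336 × 585 → ξ₁ = 98.28 kmol/h.
Yield of G: 3ξ₂ / 585 = 0.625 → ξ₂ = 121.9 kmol/h.
Outlet amounts (n = n₀ + Σ ν·ξ):
  H: 585 − 2(98.28) = 388.4
  F: 0 + 2(98.28) − 1(121.9) = 74.69
  G: 0 + 3(121.9) = 365.6

74.7 kmol/h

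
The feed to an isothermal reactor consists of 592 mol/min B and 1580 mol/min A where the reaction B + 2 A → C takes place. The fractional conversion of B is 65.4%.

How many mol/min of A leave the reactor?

806 mol/min

B reacted = 0.654 × 592 = 387.2 mol/min; ν_B = −1, so ξ = 387.2/1 = 387.2 mol/min.
Outlet amounts (n = n₀ + ν ξ):
  B: 592 − 1(387.2) = 204.8
  A: 1580 − 2(387.2) = 805.7
  C: 0 + 1(387.2) = 387.2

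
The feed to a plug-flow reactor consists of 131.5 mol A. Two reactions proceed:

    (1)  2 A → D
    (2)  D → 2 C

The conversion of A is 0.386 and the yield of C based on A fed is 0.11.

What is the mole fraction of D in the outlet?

Conversion of A: A consumed = 2ξ₁ = 0.386 × 131.5 → ξ₁ = 25.38 mol.
Yield of C: 2ξ₂ / 131.5 = 0.11 → ξ₂ = 7.232 mol.
Outlet amounts (n = n₀ + Σ ν·ξ):
  A: 131.5 − 2(25.38) = 80.74
  D: 0 + 1(25.38) − 1(7.232) = 18.15
  C: 0 + 2(7.232) = 14.46
Total out = 113.4 mol; y_D = 18.15 / 113.4 = 0.1601.

0.16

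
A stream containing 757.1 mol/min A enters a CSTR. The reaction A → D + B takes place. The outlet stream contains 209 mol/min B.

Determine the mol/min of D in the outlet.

209 mol/min

For B: n = n₀ + 1ξ → 209 = 0 + 1ξ, giving ξ = 209 mol/min.
Outlet amounts (n = n₀ + ν ξ):
  A: 757.1 − 1(209) = 548.1
  D: 0 + 1(209) = 209
  B: 0 + 1(209) = 209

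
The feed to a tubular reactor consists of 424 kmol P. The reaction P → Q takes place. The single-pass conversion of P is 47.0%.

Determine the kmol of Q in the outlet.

199 kmol

P reacted = 0.47 × 424 = 199.3 kmol; ν_P = −1, so ξ = 199.3/1 = 199.3 kmol.
Outlet amounts (n = n₀ + ν ξ):
  P: 424 − 1(199.3) = 224.7
  Q: 0 + 1(199.3) = 199.3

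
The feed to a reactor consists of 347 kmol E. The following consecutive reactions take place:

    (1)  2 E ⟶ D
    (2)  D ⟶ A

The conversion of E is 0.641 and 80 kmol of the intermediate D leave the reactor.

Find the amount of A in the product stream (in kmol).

31.2 kmol

Conversion of E: E consumed = 2ξ₁ = 0.641 × 347 → ξ₁ = 111.2 kmol.
D balance: n_D = 0 + 1ξ₁ − 1ξ₂ = 80 → ξ₂ = (1·111.2 − 80)/1 = 31.21 kmol.
Outlet amounts (n = n₀ + Σ ν·ξ):
  E: 347 − 2(111.2) = 124.6
  D: 0 + 1(111.2) − 1(31.21) = 80
  A: 0 + 1(31.21) = 31.21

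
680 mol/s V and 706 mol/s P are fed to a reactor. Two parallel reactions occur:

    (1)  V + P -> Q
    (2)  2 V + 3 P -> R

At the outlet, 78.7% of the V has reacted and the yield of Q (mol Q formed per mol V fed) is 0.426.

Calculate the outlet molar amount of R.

Yield of Q: 1ξ₁ / 680 = 0.426 → ξ₁ = 289.7 mol/s.
Conversion of V: 1ξ₁ + 2ξ₂ = 0.787 × 680 = 535.2 → ξ₂ = 122.7 mol/s.
Outlet amounts (n = n₀ + Σ ν·ξ):
  V: 680 − 1(289.7) − 2(122.7) = 144.8
  P: 706 − 1(289.7) − 3(122.7) = 48.1
  Q: 0 + 1(289.7) = 289.7
  R: 0 + 1(122.7) = 122.7

123 mol/s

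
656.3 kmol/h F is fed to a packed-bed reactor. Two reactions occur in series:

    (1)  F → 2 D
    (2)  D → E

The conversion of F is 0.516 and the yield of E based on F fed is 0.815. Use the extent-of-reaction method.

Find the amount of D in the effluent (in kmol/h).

142 kmol/h

Conversion of F: F consumed = 1ξ₁ = 0.516 × 656.3 → ξ₁ = 338.7 kmol/h.
Yield of E: 1ξ₂ / 656.3 = 0.815 → ξ₂ = 534.9 kmol/h.
Outlet amounts (n = n₀ + Σ ν·ξ):
  F: 656.3 − 1(338.7) = 317.6
  D: 0 + 2(338.7) − 1(534.9) = 142.4
  E: 0 + 1(534.9) = 534.9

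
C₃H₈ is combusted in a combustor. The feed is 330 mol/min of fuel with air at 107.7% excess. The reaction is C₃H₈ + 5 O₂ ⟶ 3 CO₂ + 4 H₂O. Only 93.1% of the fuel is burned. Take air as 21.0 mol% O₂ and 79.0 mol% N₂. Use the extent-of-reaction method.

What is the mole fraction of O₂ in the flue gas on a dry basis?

0.12

Stoichiometric O₂ = 5 × 330 = 1650 mol/min; O₂ fed = 1650 × 2.077 = 3427 mol/min.
N₂ fed = 3427 × 79/21 = 12890 mol/min.
Fuel reacted = 0.931 × 330 → ξ = 307.2 mol/min.
Outlet (n = n₀ + ν ξ):
  C₃H₈: 330 − 1(307.2) = 22.77
  O₂: 3427 − 5(307.2) = 1891
  N₂: 12890 (inert)
  CO₂: 0 + 3(307.2) = 921.7
  H₂O: 0 + 4(307.2) = 1229
Dry total = 15730 mol/min; y_O₂ (dry) = 1891 / 15730 = 0.1202.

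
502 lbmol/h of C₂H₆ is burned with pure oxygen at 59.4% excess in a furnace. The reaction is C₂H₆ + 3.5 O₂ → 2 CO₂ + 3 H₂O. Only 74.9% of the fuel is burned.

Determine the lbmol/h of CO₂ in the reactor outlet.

Stoichiometric O₂ = 3.5 × 502 = 1757 lbmol/h; O₂ fed = 1757 × 1.594 = 2801 lbmol/h.
Fuel reacted = 0.749 × 502 → ξ = 376 lbmol/h.
Outlet (n = n₀ + ν ξ):
  C₂H₆: 502 − 1(376) = 126
  O₂: 2801 − 3.5(376) = 1485
  CO₂: 0 + 2(376) = 752
  H₂O: 0 + 3(376) = 1128

752 lbmol/h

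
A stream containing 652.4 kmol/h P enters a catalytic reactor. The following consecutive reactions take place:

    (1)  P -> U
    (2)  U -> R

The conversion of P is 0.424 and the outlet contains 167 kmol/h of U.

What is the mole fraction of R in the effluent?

Conversion of P: P consumed = 1ξ₁ = 0.424 × 652.4 → ξ₁ = 276.6 kmol/h.
U balance: n_U = 0 + 1ξ₁ − 1ξ₂ = 167 → ξ₂ = (1·276.6 − 167)/1 = 109.6 kmol/h.
Outlet amounts (n = n₀ + Σ ν·ξ):
  P: 652.4 − 1(276.6) = 375.8
  U: 0 + 1(276.6) − 1(109.6) = 167
  R: 0 + 1(109.6) = 109.6
Total out = 652.4 kmol/h; y_R = 109.6 / 652.4 = 0.168.

0.168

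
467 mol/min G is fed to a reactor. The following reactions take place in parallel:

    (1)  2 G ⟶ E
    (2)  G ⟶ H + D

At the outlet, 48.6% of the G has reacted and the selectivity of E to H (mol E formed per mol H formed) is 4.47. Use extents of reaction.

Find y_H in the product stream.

Conversion of G: G consumed = 0.486 × 467 = 227 mol/min = 2ξ₁ + 1ξ₂.
Selectivity: 1ξ₁ / (1ξ₂) = 4.47 → ξ₁ = 4.47 ξ₂.
Substitute: (2·4.47 + 1) ξ₂ = 227 → ξ₂ = 22.83 mol/min, ξ₁ = 102.1 mol/min.
Outlet amounts (n = n₀ + Σ ν·ξ):
  G: 467 − 2(102.1) − 1(22.83) = 240
  E: 0 + 1(102.1) = 102.1
  H: 0 + 1(22.83) = 22.83
  D: 0 + 1(22.83) = 22.83
Total out = 387.8 mol/min; y_H = 22.83 / 387.8 = 0.05888.

0.0589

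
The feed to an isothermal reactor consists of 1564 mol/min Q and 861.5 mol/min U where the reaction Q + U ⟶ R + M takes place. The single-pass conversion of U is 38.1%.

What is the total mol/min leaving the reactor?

2430 mol/min

U reacted = 0.381 × 861.5 = 328.2 mol/min; ν_U = −1, so ξ = 328.2/1 = 328.2 mol/min.
Outlet amounts (n = n₀ + ν ξ):
  Q: 1564 − 1(328.2) = 1236
  U: 861.5 − 1(328.2) = 533.3
  R: 0 + 1(328.2) = 328.2
  M: 0 + 1(328.2) = 328.2
Total out = 1236 + 533.3 + 328.2 + 328.2 = 2426 mol/min.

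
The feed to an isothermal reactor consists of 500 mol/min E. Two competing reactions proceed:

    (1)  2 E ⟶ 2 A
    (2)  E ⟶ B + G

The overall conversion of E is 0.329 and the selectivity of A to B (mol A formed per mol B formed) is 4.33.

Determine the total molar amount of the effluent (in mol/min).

Conversion of E: E consumed = 0.329 × 500 = 164.5 mol/min = 2ξ₁ + 1ξ₂.
Selectivity: 2ξ₁ / (1ξ₂) = 4.33 → ξ₁ = 2.165 ξ₂.
Substitute: (2·2.165 + 1) ξ₂ = 164.5 → ξ₂ = 30.86 mol/min, ξ₁ = 66.82 mol/min.
Outlet amounts (n = n₀ + Σ ν·ξ):
  E: 500 − 2(66.82) − 1(30.86) = 335.5
  A: 0 + 2(66.82) = 133.6
  B: 0 + 1(30.86) = 30.86
  G: 0 + 1(30.86) = 30.86
Total out = 335.5 + 133.6 + 30.86 + 30.86 = 530.9 mol/min.

531 mol/min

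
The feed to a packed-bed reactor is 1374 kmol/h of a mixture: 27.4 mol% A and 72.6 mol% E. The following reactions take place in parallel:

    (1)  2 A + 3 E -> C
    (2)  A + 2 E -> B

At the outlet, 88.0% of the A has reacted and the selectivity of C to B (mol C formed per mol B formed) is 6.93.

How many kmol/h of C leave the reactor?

155 kmol/h

Conversion of A: A consumed = 0.88 × 376.5 = 331.3 kmol/h = 2ξ₁ + 1ξ₂.
Selectivity: 1ξ₁ / (1ξ₂) = 6.93 → ξ₁ = 6.93 ξ₂.
Substitute: (2·6.93 + 1) ξ₂ = 331.3 → ξ₂ = 22.29 kmol/h, ξ₁ = 154.5 kmol/h.
Outlet amounts (n = n₀ + Σ ν·ξ):
  A: 376.5 − 2(154.5) − 1(22.29) = 45.18
  E: 997.5 − 3(154.5) − 2(22.29) = 489.4
  C: 0 + 1(154.5) = 154.5
  B: 0 + 1(22.29) = 22.29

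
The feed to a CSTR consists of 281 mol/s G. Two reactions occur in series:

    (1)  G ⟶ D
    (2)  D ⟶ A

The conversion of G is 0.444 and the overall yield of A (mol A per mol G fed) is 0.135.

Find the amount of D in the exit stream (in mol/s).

Conversion of G: G consumed = 1ξ₁ = 0.444 × 281 → ξ₁ = 124.8 mol/s.
Yield of A: 1ξ₂ / 281 = 0.135 → ξ₂ = 37.94 mol/s.
Outlet amounts (n = n₀ + Σ ν·ξ):
  G: 281 − 1(124.8) = 156.2
  D: 0 + 1(124.8) − 1(37.94) = 86.83
  A: 0 + 1(37.94) = 37.94

86.8 mol/s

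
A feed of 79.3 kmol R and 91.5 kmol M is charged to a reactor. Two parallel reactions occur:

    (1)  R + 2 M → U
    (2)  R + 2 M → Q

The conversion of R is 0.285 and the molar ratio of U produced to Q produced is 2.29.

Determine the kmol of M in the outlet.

Conversion of R: R consumed = 0.285 × 79.3 = 22.6 kmol = 1ξ₁ + 1ξ₂.
Selectivity: 1ξ₁ / (1ξ₂) = 2.29 → ξ₁ = 2.29 ξ₂.
Substitute: (1·2.29 + 1) ξ₂ = 22.6 → ξ₂ = 6.869 kmol, ξ₁ = 15.73 kmol.
Outlet amounts (n = n₀ + Σ ν·ξ):
  R: 79.3 − 1(15.73) − 1(6.869) = 56.7
  M: 91.5 − 2(15.73) − 2(6.869) = 46.3
  U: 0 + 1(15.73) = 15.73
  Q: 0 + 1(6.869) = 6.869

46.3 kmol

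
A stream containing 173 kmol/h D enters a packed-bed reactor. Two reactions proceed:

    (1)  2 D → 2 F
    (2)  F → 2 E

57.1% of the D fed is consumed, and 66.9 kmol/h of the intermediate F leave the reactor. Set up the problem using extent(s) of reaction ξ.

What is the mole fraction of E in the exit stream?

Conversion of D: D consumed = 2ξ₁ = 0.571 × 173 → ξ₁ = 49.39 kmol/h.
F balance: n_F = 0 + 2ξ₁ − 1ξ₂ = 66.9 → ξ₂ = (2·49.39 − 66.9)/1 = 31.88 kmol/h.
Outlet amounts (n = n₀ + Σ ν·ξ):
  D: 173 − 2(49.39) = 74.22
  F: 0 + 2(49.39) − 1(31.88) = 66.9
  E: 0 + 2(31.88) = 63.77
Total out = 204.9 kmol/h; y_E = 63.77 / 204.9 = 0.3112.

0.311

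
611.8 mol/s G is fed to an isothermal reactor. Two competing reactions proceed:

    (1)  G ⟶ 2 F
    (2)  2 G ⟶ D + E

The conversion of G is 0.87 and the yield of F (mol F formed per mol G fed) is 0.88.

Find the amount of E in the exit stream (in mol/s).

Yield of F: 2ξ₁ / 611.8 = 0.88 → ξ₁ = 269.2 mol/s.
Conversion of G: 1ξ₁ + 2ξ₂ = 0.87 × 611.8 = 532.3 → ξ₂ = 131.5 mol/s.
Outlet amounts (n = n₀ + Σ ν·ξ):
  G: 611.8 − 1(269.2) − 2(131.5) = 79.53
  F: 0 + 2(269.2) = 538.4
  D: 0 + 1(131.5) = 131.5
  E: 0 + 1(131.5) = 131.5

132 mol/s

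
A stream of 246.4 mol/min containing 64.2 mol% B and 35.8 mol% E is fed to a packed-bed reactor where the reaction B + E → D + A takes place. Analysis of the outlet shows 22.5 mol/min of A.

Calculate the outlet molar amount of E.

65.7 mol/min

For A: n = n₀ + 1ξ → 22.5 = 0 + 1ξ, giving ξ = 22.5 mol/min.
Outlet amounts (n = n₀ + ν ξ):
  B: 158.2 − 1(22.5) = 135.7
  E: 88.21 − 1(22.5) = 65.71
  D: 0 + 1(22.5) = 22.5
  A: 0 + 1(22.5) = 22.5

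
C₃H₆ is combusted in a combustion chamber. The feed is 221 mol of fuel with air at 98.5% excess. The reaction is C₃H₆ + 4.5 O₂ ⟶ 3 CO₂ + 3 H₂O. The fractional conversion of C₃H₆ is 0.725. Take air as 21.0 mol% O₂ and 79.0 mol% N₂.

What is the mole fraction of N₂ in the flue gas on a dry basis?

Stoichiometric O₂ = 4.5 × 221 = 994.5 mol; O₂ fed = 994.5 × 1.985 = 1974 mol.
N₂ fed = 1974 × 79/21 = 7426 mol.
Fuel reacted = 0.725 × 221 → ξ = 160.2 mol.
Outlet (n = n₀ + ν ξ):
  C₃H₆: 221 − 1(160.2) = 60.78
  O₂: 1974 − 4.5(160.2) = 1253
  N₂: 7426 (inert)
  CO₂: 0 + 3(160.2) = 480.7
  H₂O: 0 + 3(160.2) = 480.7
Dry total = 9221 mol; y_N₂ (dry) = 7426 / 9221 = 0.8054.

0.805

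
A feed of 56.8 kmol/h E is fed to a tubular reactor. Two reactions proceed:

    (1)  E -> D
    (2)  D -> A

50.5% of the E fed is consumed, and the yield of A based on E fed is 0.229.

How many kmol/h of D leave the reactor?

15.7 kmol/h

Conversion of E: E consumed = 1ξ₁ = 0.505 × 56.8 → ξ₁ = 28.68 kmol/h.
Yield of A: 1ξ₂ / 56.8 = 0.229 → ξ₂ = 13.01 kmol/h.
Outlet amounts (n = n₀ + Σ ν·ξ):
  E: 56.8 − 1(28.68) = 28.12
  D: 0 + 1(28.68) − 1(13.01) = 15.68
  A: 0 + 1(13.01) = 13.01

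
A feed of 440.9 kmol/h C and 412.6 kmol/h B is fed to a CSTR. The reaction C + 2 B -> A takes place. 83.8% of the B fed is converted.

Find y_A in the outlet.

0.34

B reacted = 0.838 × 412.6 = 345.8 kmol/h; ν_B = −2, so ξ = 345.8/2 = 172.9 kmol/h.
Outlet amounts (n = n₀ + ν ξ):
  C: 440.9 − 1(172.9) = 268
  B: 412.6 − 2(172.9) = 66.84
  A: 0 + 1(172.9) = 172.9
Total out = 507.7 kmol/h; y_A = 172.9 / 507.7 = 0.3405.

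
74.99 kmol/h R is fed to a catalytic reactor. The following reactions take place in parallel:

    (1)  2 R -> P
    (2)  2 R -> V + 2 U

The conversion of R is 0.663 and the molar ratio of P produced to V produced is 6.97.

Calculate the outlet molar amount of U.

Conversion of R: R consumed = 0.663 × 74.99 = 49.72 kmol/h = 2ξ₁ + 2ξ₂.
Selectivity: 1ξ₁ / (1ξ₂) = 6.97 → ξ₁ = 6.97 ξ₂.
Substitute: (2·6.97 + 2) ξ₂ = 49.72 → ξ₂ = 3.119 kmol/h, ξ₁ = 21.74 kmol/h.
Outlet amounts (n = n₀ + Σ ν·ξ):
  R: 74.99 − 2(21.74) − 2(3.119) = 25.27
  P: 0 + 1(21.74) = 21.74
  V: 0 + 1(3.119) = 3.119
  U: 0 + 2(3.119) = 6.238

6.24 kmol/h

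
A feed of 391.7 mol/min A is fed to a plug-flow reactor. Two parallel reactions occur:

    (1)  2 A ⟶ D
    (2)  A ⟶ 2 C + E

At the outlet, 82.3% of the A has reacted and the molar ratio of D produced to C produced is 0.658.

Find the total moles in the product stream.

452 mol/min

Conversion of A: A consumed = 0.823 × 391.7 = 322.4 mol/min = 2ξ₁ + 1ξ₂.
Selectivity: 1ξ₁ / (2ξ₂) = 0.658 → ξ₁ = 1.316 ξ₂.
Substitute: (2·1.316 + 1) ξ₂ = 322.4 → ξ₂ = 88.76 mol/min, ξ₁ = 116.8 mol/min.
Outlet amounts (n = n₀ + Σ ν·ξ):
  A: 391.7 − 2(116.8) − 1(88.76) = 69.33
  D: 0 + 1(116.8) = 116.8
  C: 0 + 2(88.76) = 177.5
  E: 0 + 1(88.76) = 88.76
Total out = 69.33 + 116.8 + 177.5 + 88.76 = 452.4 mol/min.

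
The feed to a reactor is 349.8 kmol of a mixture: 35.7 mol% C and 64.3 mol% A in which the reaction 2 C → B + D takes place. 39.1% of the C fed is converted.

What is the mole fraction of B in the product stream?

C reacted = 0.391 × 124.9 = 48.83 kmol; ν_C = −2, so ξ = 48.83/2 = 24.41 kmol.
Outlet amounts (n = n₀ + ν ξ):
  C: 124.9 − 2(24.41) = 76.05
  B: 0 + 1(24.41) = 24.41
  D: 0 + 1(24.41) = 24.41
  A: 224.9 (inert)
Total out = 349.8 kmol; y_B = 24.41 / 349.8 = 0.06979.

0.0698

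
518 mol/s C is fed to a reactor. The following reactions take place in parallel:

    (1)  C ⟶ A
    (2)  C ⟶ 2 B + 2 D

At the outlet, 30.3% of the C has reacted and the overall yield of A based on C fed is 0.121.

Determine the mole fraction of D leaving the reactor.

0.235

Yield of A: 1ξ₁ / 518 = 0.121 → ξ₁ = 62.68 mol/s.
Conversion of C: 1ξ₁ + 1ξ₂ = 0.303 × 518 = 157 → ξ₂ = 94.28 mol/s.
Outlet amounts (n = n₀ + Σ ν·ξ):
  C: 518 − 1(62.68) − 1(94.28) = 361
  A: 0 + 1(62.68) = 62.68
  B: 0 + 2(94.28) = 188.6
  D: 0 + 2(94.28) = 188.6
Total out = 800.8 mol/s; y_D = 188.6 / 800.8 = 0.2354.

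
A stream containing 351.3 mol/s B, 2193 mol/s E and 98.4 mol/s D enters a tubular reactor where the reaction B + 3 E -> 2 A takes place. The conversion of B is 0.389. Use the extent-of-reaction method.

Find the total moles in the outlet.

B reacted = 0.389 × 351.3 = 136.7 mol/s; ν_B = −1, so ξ = 136.7/1 = 136.7 mol/s.
Outlet amounts (n = n₀ + ν ξ):
  B: 351.3 − 1(136.7) = 214.6
  E: 2193 − 3(136.7) = 1783
  A: 0 + 2(136.7) = 273.3
  D: 98.4 (inert)
Total out = 214.6 + 1783 + 273.3 + 98.4 = 2369 mol/s.

2370 mol/s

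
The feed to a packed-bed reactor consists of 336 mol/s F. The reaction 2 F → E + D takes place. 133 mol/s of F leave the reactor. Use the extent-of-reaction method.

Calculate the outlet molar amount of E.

102 mol/s

For F: n = n₀ − 2ξ → 133 = 336 − 2ξ, giving ξ = 101.5 mol/s.
Outlet amounts (n = n₀ + ν ξ):
  F: 336 − 2(101.5) = 133
  E: 0 + 1(101.5) = 101.5
  D: 0 + 1(101.5) = 101.5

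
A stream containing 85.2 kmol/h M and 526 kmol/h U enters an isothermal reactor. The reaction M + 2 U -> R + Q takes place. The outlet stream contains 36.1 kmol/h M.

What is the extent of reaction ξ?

ξ = 49.1 kmol/h

For M: n = n₀ − 1ξ → 36.1 = 85.2 − 1ξ, giving ξ = 49.1 kmol/h.
Outlet amounts (n = n₀ + ν ξ):
  M: 85.2 − 1(49.1) = 36.1
  U: 526 − 2(49.1) = 427.8
  R: 0 + 1(49.1) = 49.1
  Q: 0 + 1(49.1) = 49.1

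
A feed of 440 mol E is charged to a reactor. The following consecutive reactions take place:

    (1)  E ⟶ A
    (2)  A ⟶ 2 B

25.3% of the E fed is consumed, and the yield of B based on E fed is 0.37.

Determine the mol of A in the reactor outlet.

Conversion of E: E consumed = 1ξ₁ = 0.253 × 440 → ξ₁ = 111.3 mol.
Yield of B: 2ξ₂ / 440 = 0.37 → ξ₂ = 81.4 mol.
Outlet amounts (n = n₀ + Σ ν·ξ):
  E: 440 − 1(111.3) = 328.7
  A: 0 + 1(111.3) − 1(81.4) = 29.92
  B: 0 + 2(81.4) = 162.8

29.9 mol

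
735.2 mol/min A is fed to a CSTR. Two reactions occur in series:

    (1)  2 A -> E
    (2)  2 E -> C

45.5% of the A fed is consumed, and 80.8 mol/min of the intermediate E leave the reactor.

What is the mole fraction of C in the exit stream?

0.0824

Conversion of A: A consumed = 2ξ₁ = 0.455 × 735.2 → ξ₁ = 167.3 mol/min.
E balance: n_E = 0 + 1ξ₁ − 2ξ₂ = 80.8 → ξ₂ = (1·167.3 − 80.8)/2 = 43.23 mol/min.
Outlet amounts (n = n₀ + Σ ν·ξ):
  A: 735.2 − 2(167.3) = 400.7
  E: 0 + 1(167.3) − 2(43.23) = 80.8
  C: 0 + 1(43.23) = 43.23
Total out = 524.7 mol/min; y_C = 43.23 / 524.7 = 0.08239.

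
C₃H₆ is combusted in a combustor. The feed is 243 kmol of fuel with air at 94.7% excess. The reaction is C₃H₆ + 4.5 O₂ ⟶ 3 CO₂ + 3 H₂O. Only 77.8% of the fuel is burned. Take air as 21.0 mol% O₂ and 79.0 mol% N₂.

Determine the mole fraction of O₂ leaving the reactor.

0.122

Stoichiometric O₂ = 4.5 × 243 = 1094 kmol; O₂ fed = 1094 × 1.947 = 2129 kmol.
N₂ fed = 2129 × 79/21 = 8009 kmol.
Fuel reacted = 0.778 × 243 → ξ = 189.1 kmol.
Outlet (n = n₀ + ν ξ):
  C₃H₆: 243 − 1(189.1) = 53.95
  O₂: 2129 − 4.5(189.1) = 1278
  N₂: 8009 (inert)
  CO₂: 0 + 3(189.1) = 567.2
  H₂O: 0 + 3(189.1) = 567.2
Total out = 10480 kmol; y_O₂ = 1278 / 10480 = 0.122.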